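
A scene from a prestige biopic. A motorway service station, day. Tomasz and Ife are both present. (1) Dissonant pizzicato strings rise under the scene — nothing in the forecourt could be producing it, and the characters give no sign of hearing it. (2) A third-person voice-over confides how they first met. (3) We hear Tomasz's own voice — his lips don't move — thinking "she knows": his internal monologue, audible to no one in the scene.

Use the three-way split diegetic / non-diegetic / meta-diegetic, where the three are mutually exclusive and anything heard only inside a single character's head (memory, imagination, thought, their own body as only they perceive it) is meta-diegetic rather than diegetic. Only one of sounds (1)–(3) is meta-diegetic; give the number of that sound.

3

(1) is non-diegetic: nothing in the forecourt produces it and the characters don't hear it — pure soundtrack.
(2) is non-diegetic: the narrator exists outside the story world, addressing only the audience.
(3) is meta-diegetic: it's Tomasz's unspoken thought, heard only by the audience via his subjectivity.
Only (3) is meta-diegetic.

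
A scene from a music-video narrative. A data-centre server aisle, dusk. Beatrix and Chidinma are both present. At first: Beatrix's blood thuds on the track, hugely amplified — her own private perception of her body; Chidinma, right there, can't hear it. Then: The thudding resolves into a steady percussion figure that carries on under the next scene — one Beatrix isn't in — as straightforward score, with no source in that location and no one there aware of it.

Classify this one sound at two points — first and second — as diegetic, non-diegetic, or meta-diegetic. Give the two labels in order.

meta-diegetic, non-diegetic

First: it's Beatrix's subjective body sound, inaudible to Chidinma → meta-diegetic.
Second: detached from Beatrix and playing as sourceless score over a scene she isn't in — for the audience only → non-diegetic.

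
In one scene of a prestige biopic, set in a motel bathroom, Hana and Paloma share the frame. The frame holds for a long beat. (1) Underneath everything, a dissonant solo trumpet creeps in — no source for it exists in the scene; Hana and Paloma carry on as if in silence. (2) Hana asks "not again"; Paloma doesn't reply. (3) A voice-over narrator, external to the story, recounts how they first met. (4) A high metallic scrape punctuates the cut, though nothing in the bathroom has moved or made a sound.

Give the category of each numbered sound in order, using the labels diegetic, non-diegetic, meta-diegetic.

(1) nothing in the bathroom produces it and the characters don't hear it — pure soundtrack → non-diegetic.
(2) on-screen dialogue — Hana speaks and Paloma is there to hear → diegetic.
Sound (3): external voice-over — not a character, not heard by anyone in the scene, so non-diegetic.
(4) it's a sound-design accent with no in-world source; no one in the scene can hear it → non-diegetic.

non-diegetic, diegetic, non-diegetic, non-diegetic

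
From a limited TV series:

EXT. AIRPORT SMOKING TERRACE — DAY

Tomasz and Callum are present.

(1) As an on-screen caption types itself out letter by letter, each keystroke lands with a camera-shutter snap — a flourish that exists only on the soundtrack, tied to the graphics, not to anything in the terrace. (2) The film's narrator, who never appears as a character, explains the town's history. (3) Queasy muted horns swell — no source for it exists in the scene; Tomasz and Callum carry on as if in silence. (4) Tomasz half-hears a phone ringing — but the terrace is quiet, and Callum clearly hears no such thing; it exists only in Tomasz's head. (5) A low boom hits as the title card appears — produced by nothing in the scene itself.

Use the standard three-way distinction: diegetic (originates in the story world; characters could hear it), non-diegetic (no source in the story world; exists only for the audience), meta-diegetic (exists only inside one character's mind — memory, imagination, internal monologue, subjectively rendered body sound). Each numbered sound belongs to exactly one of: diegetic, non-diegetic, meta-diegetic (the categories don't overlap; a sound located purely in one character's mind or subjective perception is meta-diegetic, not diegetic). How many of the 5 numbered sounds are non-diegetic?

4

(1) is non-diegetic: sound married to a title/caption — outside the diegesis by definition.
Sound (2): the narrator exists outside the story world, addressing only the audience, so non-diegetic.
Sound (3): score with no on-screen or off-screen source; it exists for the audience alone, so non-diegetic.
(4) the sound is imagined by Tomasz; nothing in the story world is producing it and Callum can't hear it → meta-diegetic.
Sound (5): it's a sound-design accent with no in-world source; no one in the scene can hear it, so non-diegetic.
So 4 of the 5 are non-diegetic: (1), (2), (3), (5).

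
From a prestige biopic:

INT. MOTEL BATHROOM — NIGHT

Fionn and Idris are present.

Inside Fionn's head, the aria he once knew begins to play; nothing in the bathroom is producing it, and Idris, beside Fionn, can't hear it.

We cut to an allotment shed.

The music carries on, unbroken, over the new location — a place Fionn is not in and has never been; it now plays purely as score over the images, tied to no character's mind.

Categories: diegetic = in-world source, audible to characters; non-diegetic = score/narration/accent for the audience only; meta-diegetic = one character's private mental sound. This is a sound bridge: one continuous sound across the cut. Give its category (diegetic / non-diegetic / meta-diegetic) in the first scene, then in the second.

meta-diegetic, non-diegetic

Scene one: the music exists only inside Fionn's mind; Idris can't hear it → meta-diegetic.
Scene two: it's detached from Fionn entirely and plays over unrelated images with no in-world source — conventional underscore → non-diegetic.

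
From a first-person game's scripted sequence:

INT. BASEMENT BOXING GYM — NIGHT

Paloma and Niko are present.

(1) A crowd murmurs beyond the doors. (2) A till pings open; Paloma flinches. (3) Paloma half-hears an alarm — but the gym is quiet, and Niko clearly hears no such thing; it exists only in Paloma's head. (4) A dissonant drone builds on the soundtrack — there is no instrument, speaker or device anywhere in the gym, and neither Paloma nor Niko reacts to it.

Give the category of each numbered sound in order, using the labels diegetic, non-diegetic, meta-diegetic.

diegetic, diegetic, meta-diegetic, non-diegetic

(1) ambient/room sound belonging to the story's physical space → diegetic.
(2) is diegetic: a till is a real object/event in the scene's world.
(3) Paloma alone 'hears' it — an imagined sound, not present in the space → meta-diegetic.
Sound (4): it has no source in the story world and no character can hear it — it's underscore, so non-diegetic.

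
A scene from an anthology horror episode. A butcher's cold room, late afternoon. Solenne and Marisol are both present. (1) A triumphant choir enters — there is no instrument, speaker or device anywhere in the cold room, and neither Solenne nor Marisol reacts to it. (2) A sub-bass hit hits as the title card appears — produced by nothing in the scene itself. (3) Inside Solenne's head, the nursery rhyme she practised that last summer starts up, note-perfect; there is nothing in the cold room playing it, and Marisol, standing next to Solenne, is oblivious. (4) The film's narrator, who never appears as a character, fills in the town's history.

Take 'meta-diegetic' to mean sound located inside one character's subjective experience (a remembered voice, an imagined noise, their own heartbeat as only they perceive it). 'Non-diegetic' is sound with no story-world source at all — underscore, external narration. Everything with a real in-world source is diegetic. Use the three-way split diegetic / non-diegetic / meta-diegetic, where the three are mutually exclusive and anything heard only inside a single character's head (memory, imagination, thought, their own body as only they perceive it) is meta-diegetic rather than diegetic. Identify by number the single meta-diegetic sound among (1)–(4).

Sound (1): score with no on-screen or off-screen source; it exists for the audience alone, so non-diegetic.
Sound (2): it's a sound-design accent with no in-world source; no one in the scene can hear it, so non-diegetic.
(3) the music is a memory playing inside Solenne's mind alone; no real-world source, Marisol can't hear it → meta-diegetic.
(4) is non-diegetic: the narrator exists outside the story world, addressing only the audience.
Only (3) is meta-diegetic.

3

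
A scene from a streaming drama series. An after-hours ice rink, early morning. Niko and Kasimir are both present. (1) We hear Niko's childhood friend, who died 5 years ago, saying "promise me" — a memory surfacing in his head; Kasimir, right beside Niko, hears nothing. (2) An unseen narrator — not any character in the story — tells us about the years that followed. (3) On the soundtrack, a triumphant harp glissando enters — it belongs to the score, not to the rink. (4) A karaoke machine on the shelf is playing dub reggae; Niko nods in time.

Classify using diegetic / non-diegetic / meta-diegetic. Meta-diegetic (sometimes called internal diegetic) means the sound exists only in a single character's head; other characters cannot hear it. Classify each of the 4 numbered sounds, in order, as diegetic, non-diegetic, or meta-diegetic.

meta-diegetic, non-diegetic, non-diegetic, diegetic

Sound (1): the voice is a memory playing only inside Niko's mind; Kasimir can't hear it, so meta-diegetic.
Sound (2): commentary laid over the scene from outside the fiction, so non-diegetic.
(3) it has no source in the story world and no character can hear it — it's underscore → non-diegetic.
(4) is diegetic: the music comes from an on-screen device that Niko responds to.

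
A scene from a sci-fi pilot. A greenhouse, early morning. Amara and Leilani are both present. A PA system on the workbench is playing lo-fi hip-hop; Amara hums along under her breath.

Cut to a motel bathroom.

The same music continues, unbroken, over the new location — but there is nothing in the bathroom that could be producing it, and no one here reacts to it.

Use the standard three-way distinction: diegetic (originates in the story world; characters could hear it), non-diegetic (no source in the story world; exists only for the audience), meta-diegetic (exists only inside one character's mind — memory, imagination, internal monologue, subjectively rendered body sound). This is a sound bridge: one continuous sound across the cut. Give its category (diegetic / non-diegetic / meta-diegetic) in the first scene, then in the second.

Scene one: a PA system is an on-screen source and Amara reacts to it → diegetic.
Scene two: there is no source in the bathroom and no one hears it — it's now underscore → non-diegetic.

diegetic, non-diegetic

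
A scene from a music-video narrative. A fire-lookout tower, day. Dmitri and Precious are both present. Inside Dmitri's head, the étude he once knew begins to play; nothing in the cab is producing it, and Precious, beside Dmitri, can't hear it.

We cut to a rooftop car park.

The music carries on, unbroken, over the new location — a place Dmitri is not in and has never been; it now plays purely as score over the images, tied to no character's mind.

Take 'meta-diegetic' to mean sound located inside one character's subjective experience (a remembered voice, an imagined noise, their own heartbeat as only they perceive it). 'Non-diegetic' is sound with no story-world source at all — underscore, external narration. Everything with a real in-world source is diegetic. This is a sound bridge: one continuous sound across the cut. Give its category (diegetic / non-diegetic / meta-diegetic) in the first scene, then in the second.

Scene one: the music exists only inside Dmitri's mind; Precious can't hear it → meta-diegetic.
Scene two: it's detached from Dmitri entirely and plays over unrelated images with no in-world source — conventional underscore → non-diegetic.

meta-diegetic, non-diegetic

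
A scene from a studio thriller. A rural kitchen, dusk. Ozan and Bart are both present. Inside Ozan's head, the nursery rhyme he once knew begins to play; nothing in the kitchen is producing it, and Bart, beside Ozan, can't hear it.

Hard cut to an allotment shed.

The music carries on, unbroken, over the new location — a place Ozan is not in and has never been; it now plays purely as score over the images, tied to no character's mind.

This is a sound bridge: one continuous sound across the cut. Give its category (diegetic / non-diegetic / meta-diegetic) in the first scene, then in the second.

Scene one: the music exists only inside Ozan's mind; Bart can't hear it → meta-diegetic.
Scene two: it's detached from Ozan entirely and plays over unrelated images with no in-world source — conventional underscore → non-diegetic.

meta-diegetic, non-diegetic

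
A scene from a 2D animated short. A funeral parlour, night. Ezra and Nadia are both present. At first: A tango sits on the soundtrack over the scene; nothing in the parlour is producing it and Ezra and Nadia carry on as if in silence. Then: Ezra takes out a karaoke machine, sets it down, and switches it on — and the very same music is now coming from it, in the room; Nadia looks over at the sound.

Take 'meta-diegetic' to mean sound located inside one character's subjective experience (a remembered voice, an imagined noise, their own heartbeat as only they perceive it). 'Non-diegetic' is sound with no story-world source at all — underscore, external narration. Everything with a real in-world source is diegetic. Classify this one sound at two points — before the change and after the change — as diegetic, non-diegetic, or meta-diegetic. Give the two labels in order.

Before the change: no in-world source exists and no character can hear it — underscore → non-diegetic.
After the change: a karaoke machine is now a real source in the story world and the characters hear it → diegetic.

non-diegetic, diegetic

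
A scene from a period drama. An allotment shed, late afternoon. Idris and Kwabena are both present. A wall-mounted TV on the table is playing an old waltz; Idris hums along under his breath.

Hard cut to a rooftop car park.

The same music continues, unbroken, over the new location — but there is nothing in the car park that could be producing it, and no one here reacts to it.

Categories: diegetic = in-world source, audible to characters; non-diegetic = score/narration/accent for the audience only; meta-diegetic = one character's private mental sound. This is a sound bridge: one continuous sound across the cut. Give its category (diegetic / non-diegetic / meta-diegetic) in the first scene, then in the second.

Scene one: a wall-mounted TV is an on-screen source and Idris reacts to it → diegetic.
Scene two: there is no source in the car park and no one hears it — it's now underscore → non-diegetic.

diegetic, non-diegetic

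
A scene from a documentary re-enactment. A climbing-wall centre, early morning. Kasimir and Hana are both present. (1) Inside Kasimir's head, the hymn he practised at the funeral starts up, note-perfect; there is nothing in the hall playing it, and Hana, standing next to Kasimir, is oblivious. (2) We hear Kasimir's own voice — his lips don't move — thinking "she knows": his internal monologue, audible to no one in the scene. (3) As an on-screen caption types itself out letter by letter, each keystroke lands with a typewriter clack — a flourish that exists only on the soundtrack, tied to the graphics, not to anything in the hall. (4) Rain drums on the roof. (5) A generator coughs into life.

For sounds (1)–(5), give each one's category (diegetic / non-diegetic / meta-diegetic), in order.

Sound (1): remembered music, private to Kasimir — Hana is oblivious because it isn't in the room, so meta-diegetic.
Sound (2): internal monologue — inside Kasimir's mind, not spoken into the scene, so meta-diegetic.
Sound (3): it accompanies on-screen graphics, not anything inside the story world, so non-diegetic.
(4) is diegetic: ambient/room sound belonging to the story's physical space.
(5) is diegetic: the sound comes from a generator physically present in the location.

meta-diegetic, meta-diegetic, non-diegetic, diegetic, diegetic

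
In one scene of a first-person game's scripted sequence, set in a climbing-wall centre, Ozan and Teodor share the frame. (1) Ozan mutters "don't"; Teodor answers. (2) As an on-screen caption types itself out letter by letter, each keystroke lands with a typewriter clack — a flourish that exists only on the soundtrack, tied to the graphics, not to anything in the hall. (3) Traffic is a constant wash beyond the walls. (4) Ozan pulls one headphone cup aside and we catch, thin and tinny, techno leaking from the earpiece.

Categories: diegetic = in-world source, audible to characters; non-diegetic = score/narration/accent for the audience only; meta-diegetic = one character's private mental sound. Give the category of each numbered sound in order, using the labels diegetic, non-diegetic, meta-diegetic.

Sound (1): spoken by a character present in the story world, so diegetic.
(2) is non-diegetic: sound married to a title/caption — outside the diegesis by definition.
(3) it's the actual ambient sound of the location → diegetic.
Sound (4): the headphones are an on-screen source, so diegetic.

diegetic, non-diegetic, diegetic, diegetic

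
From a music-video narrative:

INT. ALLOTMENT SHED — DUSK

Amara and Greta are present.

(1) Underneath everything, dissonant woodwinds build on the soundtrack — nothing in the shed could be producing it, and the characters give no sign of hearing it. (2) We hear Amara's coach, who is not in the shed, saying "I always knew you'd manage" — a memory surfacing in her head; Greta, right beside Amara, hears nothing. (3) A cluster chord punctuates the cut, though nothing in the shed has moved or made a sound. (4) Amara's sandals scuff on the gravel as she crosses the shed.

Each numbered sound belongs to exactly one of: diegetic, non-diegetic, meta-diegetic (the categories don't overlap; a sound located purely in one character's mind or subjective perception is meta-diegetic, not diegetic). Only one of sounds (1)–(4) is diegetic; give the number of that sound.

Sound (1): nothing in the shed produces it and the characters don't hear it — pure soundtrack, so non-diegetic.
(2) is meta-diegetic: a remembered line, private to Amara — not present in the room, not audible to Greta.
Sound (3): nothing in the scene produces it; it's an accent added for the audience, so non-diegetic.
Sound (4): a character's body making contact with the set — an in-world sound, so diegetic.
Only (4) is diegetic.

4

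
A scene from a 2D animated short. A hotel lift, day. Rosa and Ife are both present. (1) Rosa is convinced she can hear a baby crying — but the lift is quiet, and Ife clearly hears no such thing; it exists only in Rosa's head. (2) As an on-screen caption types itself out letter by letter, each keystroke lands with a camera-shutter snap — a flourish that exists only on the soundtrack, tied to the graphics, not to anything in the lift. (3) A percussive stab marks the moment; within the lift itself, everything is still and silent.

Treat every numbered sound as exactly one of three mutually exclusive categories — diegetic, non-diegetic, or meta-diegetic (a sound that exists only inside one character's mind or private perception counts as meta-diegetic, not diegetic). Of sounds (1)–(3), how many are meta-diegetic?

1

Sound (1): the sound is imagined by Rosa; nothing in the story world is producing it and Ife can't hear it, so meta-diegetic.
(2) is non-diegetic: sound married to a title/caption — outside the diegesis by definition.
Sound (3): it's a sound-design accent with no in-world source; no one in the scene can hear it, so non-diegetic.
So 1 of the 3 is meta-diegetic: (1).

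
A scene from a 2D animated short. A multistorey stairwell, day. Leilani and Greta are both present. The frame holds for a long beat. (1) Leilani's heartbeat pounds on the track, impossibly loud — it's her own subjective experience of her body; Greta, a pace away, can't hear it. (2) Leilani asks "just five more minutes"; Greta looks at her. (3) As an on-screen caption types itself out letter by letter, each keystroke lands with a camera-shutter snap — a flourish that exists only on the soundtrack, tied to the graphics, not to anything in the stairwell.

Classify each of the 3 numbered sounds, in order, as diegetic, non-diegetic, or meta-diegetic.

meta-diegetic, diegetic, non-diegetic

Sound (1): a subjective body sound — Leilani's private perception, inaudible to Greta, so meta-diegetic.
(2) is diegetic: on-screen dialogue — Leilani speaks and Greta is there to hear.
(3) sound married to a title/caption — outside the diegesis by definition → non-diegetic.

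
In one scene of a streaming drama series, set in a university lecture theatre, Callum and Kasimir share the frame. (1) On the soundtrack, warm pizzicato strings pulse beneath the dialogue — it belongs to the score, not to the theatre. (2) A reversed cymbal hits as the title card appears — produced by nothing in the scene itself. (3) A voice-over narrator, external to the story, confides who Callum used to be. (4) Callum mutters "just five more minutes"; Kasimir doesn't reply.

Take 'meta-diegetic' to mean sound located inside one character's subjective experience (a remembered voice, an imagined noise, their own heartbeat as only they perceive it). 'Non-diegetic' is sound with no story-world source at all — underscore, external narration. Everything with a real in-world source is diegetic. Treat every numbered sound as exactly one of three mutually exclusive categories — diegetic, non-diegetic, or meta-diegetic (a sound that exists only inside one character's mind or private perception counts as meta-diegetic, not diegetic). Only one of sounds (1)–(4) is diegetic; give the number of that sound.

4

(1) score with no on-screen or off-screen source; it exists for the audience alone → non-diegetic.
(2) nothing in the scene produces it; it's an accent added for the audience → non-diegetic.
Sound (3): the narrator exists outside the story world, addressing only the audience, so non-diegetic.
(4) is diegetic: Callum is a character speaking aloud in the scene.
Only (4) is diegetic.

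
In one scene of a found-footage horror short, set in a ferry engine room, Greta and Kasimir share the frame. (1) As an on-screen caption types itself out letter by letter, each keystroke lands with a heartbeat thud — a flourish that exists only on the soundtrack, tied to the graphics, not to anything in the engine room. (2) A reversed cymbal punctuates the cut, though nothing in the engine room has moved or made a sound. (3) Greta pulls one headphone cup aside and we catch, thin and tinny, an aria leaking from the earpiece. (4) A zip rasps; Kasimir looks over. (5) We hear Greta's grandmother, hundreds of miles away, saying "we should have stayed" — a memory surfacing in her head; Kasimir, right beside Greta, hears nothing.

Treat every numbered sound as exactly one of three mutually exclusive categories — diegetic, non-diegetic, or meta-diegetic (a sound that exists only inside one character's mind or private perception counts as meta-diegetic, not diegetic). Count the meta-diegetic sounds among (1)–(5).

Sound (1): the caption isn't part of the story world, so neither is the sound tied to it, so non-diegetic.
(2) is non-diegetic: nothing in the scene produces it; it's an accent added for the audience.
Sound (3): it's leaking from a physical pair of headphones in the scene, so diegetic.
(4) is diegetic: an in-world source (a zip); characters could hear it.
Sound (5): the voice is a memory playing only inside Greta's mind; Kasimir can't hear it, so meta-diegetic.
Meta-diegetic: (5) — that's 1.

1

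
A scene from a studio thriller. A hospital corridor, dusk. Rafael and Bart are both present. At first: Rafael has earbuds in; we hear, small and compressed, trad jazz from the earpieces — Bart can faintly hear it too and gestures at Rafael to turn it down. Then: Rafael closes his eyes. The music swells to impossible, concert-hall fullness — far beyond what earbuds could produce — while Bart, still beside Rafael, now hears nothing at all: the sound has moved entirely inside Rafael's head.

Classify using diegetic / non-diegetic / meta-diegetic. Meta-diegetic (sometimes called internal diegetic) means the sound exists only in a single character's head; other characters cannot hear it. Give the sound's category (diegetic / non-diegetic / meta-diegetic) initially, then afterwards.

diegetic, meta-diegetic

Initially: the earbuds are a physical source both characters can hear → diegetic.
Afterwards: the music now exists only as Rafael's subjective experience; Bart can no longer hear it → meta-diegetic.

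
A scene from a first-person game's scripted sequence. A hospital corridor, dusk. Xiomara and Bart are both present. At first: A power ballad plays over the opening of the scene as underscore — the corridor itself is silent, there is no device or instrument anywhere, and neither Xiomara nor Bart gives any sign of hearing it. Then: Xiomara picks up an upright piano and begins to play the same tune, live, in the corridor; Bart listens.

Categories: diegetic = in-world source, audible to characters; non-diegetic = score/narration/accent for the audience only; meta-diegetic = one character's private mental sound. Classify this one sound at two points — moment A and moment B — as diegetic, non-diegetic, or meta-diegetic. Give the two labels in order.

non-diegetic, diegetic

Moment A: no in-world source exists and no character can hear it — underscore → non-diegetic.
Moment B: an upright piano is now a real source in the story world and the characters hear it → diegetic.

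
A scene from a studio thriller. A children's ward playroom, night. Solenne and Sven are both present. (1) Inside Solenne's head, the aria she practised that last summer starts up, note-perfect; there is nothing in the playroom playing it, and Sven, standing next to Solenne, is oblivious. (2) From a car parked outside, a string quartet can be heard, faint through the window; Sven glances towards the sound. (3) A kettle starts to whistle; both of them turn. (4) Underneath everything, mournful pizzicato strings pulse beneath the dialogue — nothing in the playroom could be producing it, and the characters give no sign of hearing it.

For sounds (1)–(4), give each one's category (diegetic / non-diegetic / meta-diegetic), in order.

Sound (1): the music is a memory playing inside Solenne's mind alone; no real-world source, Sven can't hear it, so meta-diegetic.
(2) off-screen diegetic: the source is out of frame but still in the story's space → diegetic.
Sound (3): the sound comes from a kettle physically present in the location, so diegetic.
(4) is non-diegetic: nothing in the playroom produces it and the characters don't hear it — pure soundtrack.

meta-diegetic, diegetic, diegetic, non-diegetic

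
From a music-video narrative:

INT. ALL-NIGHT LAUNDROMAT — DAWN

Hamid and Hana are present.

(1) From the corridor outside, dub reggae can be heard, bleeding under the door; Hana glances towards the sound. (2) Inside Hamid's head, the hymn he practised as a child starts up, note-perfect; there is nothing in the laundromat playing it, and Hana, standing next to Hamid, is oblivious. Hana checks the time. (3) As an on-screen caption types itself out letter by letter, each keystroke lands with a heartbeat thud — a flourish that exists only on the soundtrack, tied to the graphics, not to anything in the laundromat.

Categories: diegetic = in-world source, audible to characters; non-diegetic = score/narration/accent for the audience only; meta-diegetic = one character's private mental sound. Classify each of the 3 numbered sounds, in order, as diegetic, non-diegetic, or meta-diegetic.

diegetic, meta-diegetic, non-diegetic

Sound (1): it's coming from the corridor outside — a location within the story world — and Hana reacts, so diegetic.
(2) remembered music, private to Hamid — Hana is oblivious because it isn't in the room → meta-diegetic.
Sound (3): sound married to a title/caption — outside the diegesis by definition, so non-diegetic.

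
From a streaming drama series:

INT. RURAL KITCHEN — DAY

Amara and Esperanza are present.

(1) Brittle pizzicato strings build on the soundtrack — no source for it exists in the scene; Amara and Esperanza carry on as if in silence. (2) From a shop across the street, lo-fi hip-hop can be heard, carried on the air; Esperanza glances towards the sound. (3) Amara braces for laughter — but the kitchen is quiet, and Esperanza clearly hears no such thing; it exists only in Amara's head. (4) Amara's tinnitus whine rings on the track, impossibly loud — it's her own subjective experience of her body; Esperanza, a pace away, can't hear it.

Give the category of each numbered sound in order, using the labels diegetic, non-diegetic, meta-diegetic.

non-diegetic, diegetic, meta-diegetic, meta-diegetic

(1) score with no on-screen or off-screen source; it exists for the audience alone → non-diegetic.
Sound (2): it's coming from a shop across the street — a location within the story world — and Esperanza reacts, so diegetic.
(3) is meta-diegetic: the sound is imagined by Amara; nothing in the story world is producing it and Esperanza can't hear it.
Sound (4): it's Amara's internal bodily sensation rendered as sound; only Amara 'hears' it, so meta-diegetic.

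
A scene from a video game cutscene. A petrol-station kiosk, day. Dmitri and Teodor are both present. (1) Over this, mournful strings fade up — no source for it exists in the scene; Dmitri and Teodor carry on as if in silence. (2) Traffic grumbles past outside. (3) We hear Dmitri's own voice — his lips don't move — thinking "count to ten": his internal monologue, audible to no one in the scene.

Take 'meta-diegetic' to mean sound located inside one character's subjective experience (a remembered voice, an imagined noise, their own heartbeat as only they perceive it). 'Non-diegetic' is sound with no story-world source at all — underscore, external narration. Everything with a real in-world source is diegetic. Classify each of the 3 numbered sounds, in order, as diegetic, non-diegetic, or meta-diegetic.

non-diegetic, diegetic, meta-diegetic

Sound (1): nothing in the kiosk produces it and the characters don't hear it — pure soundtrack, so non-diegetic.
(2) is diegetic: traffic is part of the location's real environment.
Sound (3): internal monologue — inside Dmitri's mind, not spoken into the scene, so meta-diegetic.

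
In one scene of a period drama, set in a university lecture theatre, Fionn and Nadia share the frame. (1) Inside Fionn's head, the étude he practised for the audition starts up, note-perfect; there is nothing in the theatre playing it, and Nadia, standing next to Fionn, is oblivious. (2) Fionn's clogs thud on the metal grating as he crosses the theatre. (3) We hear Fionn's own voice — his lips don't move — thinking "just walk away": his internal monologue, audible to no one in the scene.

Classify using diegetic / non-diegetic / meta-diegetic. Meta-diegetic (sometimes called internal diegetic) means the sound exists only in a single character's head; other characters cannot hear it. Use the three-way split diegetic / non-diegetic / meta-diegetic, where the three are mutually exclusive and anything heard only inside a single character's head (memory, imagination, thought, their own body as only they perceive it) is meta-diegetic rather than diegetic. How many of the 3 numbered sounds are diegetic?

(1) the music is a memory playing inside Fionn's mind alone; no real-world source, Nadia can't hear it → meta-diegetic.
(2) it's the physical sound of Fionn moving in the space → diegetic.
Sound (3): it's Fionn's unspoken thought, heard only by the audience via his subjectivity, so meta-diegetic.
So 1 of the 3 is diegetic: (2).

1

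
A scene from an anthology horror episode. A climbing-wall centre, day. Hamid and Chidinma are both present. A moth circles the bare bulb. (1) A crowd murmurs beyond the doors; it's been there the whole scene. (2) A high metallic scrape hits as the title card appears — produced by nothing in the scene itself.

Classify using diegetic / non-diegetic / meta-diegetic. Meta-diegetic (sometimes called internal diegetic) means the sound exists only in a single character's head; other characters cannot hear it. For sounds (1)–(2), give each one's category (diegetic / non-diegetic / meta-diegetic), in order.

(1) is diegetic: it's the actual ambient sound of the location.
(2) is non-diegetic: it's a sound-design accent with no in-world source; no one in the scene can hear it.

diegetic, non-diegetic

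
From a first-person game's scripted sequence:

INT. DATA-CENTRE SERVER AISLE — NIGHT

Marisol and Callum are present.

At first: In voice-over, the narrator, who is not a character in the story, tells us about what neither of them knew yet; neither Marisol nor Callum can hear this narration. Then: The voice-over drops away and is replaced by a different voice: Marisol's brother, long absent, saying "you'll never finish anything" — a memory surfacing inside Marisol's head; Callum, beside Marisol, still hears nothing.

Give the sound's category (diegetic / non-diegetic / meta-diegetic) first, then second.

First: the external narrator addresses only the audience — outside the story world → non-diegetic.
Second: the replacement voice is a memory inside Marisol's mind specifically → meta-diegetic.

non-diegetic, meta-diegetic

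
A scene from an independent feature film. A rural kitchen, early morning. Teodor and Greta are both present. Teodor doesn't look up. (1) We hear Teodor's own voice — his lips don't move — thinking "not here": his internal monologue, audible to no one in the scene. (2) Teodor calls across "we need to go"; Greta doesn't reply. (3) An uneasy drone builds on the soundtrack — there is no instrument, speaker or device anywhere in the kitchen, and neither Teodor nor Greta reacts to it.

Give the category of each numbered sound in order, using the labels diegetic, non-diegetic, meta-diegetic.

(1) is meta-diegetic: Teodor's thought-voice: a private mental sound no other character can hear.
(2) is diegetic: Teodor is a character speaking aloud in the scene.
(3) is non-diegetic: it has no source in the story world and no character can hear it — it's underscore.

meta-diegetic, diegetic, non-diegetic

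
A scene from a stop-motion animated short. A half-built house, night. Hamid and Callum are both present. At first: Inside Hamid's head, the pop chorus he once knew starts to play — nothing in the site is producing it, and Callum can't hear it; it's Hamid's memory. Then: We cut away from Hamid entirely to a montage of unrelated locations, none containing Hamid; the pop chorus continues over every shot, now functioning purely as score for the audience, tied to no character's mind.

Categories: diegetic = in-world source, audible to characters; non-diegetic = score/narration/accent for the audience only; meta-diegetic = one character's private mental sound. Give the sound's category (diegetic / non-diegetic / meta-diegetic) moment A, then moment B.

meta-diegetic, non-diegetic

Moment A: the music lives inside Hamid's mind alone; Callum can't hear it → meta-diegetic.
Moment B: once it plays over shots Hamid isn't in, detached from any character's subjectivity, it's conventional underscore → non-diegetic.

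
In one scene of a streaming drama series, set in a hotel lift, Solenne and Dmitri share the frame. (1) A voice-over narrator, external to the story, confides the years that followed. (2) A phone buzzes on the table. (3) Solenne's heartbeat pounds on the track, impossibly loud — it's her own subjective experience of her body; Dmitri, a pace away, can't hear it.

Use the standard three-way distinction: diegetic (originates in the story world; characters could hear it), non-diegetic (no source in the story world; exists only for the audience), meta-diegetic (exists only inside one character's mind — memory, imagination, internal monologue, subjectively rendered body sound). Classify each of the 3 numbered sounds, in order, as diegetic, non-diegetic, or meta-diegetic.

(1) is non-diegetic: external voice-over — not a character, not heard by anyone in the scene.
(2) is diegetic: the sound comes from a phone physically present in the location.
(3) it's Solenne's internal bodily sensation rendered as sound; only Solenne 'hears' it → meta-diegetic.

non-diegetic, diegetic, meta-diegetic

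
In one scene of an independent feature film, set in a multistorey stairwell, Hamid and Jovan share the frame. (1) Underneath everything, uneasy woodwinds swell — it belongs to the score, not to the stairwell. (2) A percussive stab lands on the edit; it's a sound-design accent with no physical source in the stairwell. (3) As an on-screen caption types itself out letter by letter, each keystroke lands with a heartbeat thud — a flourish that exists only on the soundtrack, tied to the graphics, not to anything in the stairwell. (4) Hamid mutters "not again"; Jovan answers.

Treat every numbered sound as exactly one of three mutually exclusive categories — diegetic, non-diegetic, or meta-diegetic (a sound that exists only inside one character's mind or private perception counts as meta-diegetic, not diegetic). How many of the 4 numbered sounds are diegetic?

(1) nothing in the stairwell produces it and the characters don't hear it — pure soundtrack → non-diegetic.
(2) is non-diegetic: an editorial stinger — it belongs to the cut, not the story world.
Sound (3): sound married to a title/caption — outside the diegesis by definition, so non-diegetic.
(4) is diegetic: Hamid is a character speaking aloud in the scene.
Diegetic: (4) — that's 1.

1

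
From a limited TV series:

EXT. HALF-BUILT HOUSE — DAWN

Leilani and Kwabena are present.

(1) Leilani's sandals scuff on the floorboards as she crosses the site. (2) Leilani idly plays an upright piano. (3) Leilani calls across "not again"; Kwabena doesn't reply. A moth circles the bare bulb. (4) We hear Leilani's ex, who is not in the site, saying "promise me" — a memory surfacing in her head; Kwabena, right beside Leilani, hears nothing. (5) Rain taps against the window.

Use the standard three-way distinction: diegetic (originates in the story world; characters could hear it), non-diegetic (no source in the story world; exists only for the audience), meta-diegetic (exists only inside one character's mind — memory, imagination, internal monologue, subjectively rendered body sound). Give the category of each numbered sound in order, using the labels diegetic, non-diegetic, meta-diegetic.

(1) Leilani's footsteps are produced in the story world → diegetic.
Sound (2): Leilani is producing the music live, in the story world, so diegetic.
Sound (3): on-screen dialogue — Leilani speaks and Kwabena is there to hear, so diegetic.
(4) is meta-diegetic: a remembered line, private to Leilani — not present in the room, not audible to Kwabena.
(5) is diegetic: rain is part of the location's real environment.

diegetic, diegetic, diegetic, meta-diegetic, diegetic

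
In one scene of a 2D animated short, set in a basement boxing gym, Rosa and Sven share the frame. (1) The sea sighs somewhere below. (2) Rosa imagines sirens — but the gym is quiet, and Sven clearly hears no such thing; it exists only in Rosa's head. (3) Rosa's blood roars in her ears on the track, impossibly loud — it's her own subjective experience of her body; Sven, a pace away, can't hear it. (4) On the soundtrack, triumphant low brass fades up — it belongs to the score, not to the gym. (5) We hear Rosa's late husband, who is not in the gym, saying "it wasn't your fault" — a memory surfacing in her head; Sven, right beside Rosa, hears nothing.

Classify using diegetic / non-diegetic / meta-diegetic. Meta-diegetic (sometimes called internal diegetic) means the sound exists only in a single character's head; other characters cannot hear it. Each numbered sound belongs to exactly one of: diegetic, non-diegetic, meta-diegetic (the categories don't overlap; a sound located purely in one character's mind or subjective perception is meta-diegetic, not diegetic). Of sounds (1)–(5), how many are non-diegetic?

(1) is diegetic: it's the actual ambient sound of the location.
(2) is meta-diegetic: subjective to Rosa: the gym is silent and Sven hears nothing.
(3) a subjective body sound — Rosa's private perception, inaudible to Sven → meta-diegetic.
(4) is non-diegetic: score with no on-screen or off-screen source; it exists for the audience alone.
(5) is meta-diegetic: the voice is a memory playing only inside Rosa's mind; Sven can't hear it.
Non-diegetic: (4) — that's 1.

1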